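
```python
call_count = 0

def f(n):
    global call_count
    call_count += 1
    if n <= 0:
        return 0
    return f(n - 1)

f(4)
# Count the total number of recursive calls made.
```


f(4) calls f(3) calls ... calls f(0)
Total calls: 4 + 1 (for base case) = 5


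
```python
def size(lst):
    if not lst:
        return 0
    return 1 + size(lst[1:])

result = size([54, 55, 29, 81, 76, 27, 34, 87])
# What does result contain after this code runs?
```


size([54, 55, 29, 81, 76, 27, 34, 87])
= 1 + size([55, 29, 81, 76, 27, 34, 87])
= 1 + 1 + size([29, 81, 76, 27, 34, 87])
= 1 + 1 + 1 + size([81, 76, 27, 34, 87])
= 1 + 1 + 1 + 1 + size([76, 27, 34, 87])
= 1 + 1 + 1 + 1 + 1 + size([27, 34, 87])
= 1 + 1 + 1 + 1 + 1 + 1 + size([34, 87])
= 1 + 1 + 1 + 1 + 1 + 1 + 1 + size([87])
= 1 + 1 + 1 + 1 + 1 + 1 + 1 + 1 + size([])
= 1 + 1 + 1 + 1 + 1 + 1 + 1 + 1 + 0
= 8


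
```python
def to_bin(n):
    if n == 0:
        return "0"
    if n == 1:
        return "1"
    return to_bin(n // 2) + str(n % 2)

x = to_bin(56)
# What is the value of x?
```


to_bin(56)
= to_bin(28) + "0"
= to_bin(14) + "0" + "0"
= to_bin(7) + "0" + "0" + "0"
= to_bin(3) + "1" + "0" + "0" + "0"
= to_bin(1) + "1" + "1" + "0" + "0" + "0"
= "1" + "1" + "1" + "0" + "0" + "0"
= "111000"


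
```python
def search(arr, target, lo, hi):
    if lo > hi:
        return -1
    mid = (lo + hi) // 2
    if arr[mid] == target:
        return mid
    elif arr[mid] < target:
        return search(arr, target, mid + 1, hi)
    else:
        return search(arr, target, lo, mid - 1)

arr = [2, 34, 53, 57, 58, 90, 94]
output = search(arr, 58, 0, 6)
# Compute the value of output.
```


search(arr, 58, 0, 6)
lo=0, hi=6, mid=3, arr[mid]=57
57 < 58, search right half
lo=4, hi=6, mid=5, arr[mid]=90
90 > 58, search left half
lo=4, hi=4, mid=4, arr[mid]=58
arr[4] == 58, found at index 4
= 4


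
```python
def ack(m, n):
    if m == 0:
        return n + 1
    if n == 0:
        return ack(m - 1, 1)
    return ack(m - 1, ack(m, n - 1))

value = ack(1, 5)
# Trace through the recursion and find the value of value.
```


ack(1, 5)
= ack(0, ack(1, 4))
First compute ack(1, 4) = 6
= ack(0, 6)
= 7


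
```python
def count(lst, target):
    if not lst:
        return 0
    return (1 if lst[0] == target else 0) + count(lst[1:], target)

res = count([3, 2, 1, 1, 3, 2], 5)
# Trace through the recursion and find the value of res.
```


count([3, 2, 1, 1, 3, 2], 5)
lst[0]=3 != 5: 0 + count([2, 1, 1, 3, 2], 5)
lst[0]=2 != 5: 0 + count([1, 1, 3, 2], 5)
lst[0]=1 != 5: 0 + count([1, 3, 2], 5)
lst[0]=1 != 5: 0 + count([3, 2], 5)
lst[0]=3 != 5: 0 + count([2], 5)
lst[0]=2 != 5: 0 + count([], 5)
= 0


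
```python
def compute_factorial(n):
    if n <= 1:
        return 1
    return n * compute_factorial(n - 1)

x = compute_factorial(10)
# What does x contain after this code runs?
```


compute_factorial(10)
= 10 * compute_factorial(9)
= 10 * 9 * compute_factorial(8)
= 10 * 9 * 8 * compute_factorial(7)
= 10 * 9 * 8 * 7 * compute_factorial(6)
= 10 * 9 * 8 * 7 * 6 * compute_factorial(5)
= 10 * 9 * 8 * 7 * 6 * 5 * compute_factorial(4)
= 10 * 9 * 8 * 7 * 6 * 5 * 4 * compute_factorial(3)
= 10 * 9 * 8 * 7 * 6 * 5 * 4 * 3 * compute_factorial(2)
= 10 * 9 * 8 * 7 * 6 * 5 * 4 * 3 * 2 * compute_factorial(1)
= 10 * 9 * 8 * 7 * 6 * 5 * 4 * 3 * 2 * 1
= 3628800


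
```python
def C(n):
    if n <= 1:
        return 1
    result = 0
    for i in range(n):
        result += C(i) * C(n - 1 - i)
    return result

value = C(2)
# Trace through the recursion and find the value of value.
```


C(2)
= sum of C(i) * C(2-1-i) for i in 0..1
  C(0)*C(1) = 1*1 = 1
  C(1)*C(0) = 1*1 = 1
= 1 + 1
= 2


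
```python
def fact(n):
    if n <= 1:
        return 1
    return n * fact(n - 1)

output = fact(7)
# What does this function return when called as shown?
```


fact(7)
= 7 * fact(6)
= 7 * 6 * fact(5)
= 7 * 6 * 5 * fact(4)
= 7 * 6 * 5 * 4 * fact(3)
= 7 * 6 * 5 * 4 * 3 * fact(2)
= 7 * 6 * 5 * 4 * 3 * 2 * fact(1)
= 7 * 6 * 5 * 4 * 3 * 2 * 1
= 5040


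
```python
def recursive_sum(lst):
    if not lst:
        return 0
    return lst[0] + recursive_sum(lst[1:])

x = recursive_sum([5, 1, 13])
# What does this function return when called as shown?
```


recursive_sum([5, 1, 13])
= 5 + recursive_sum([1, 13])
= 5 + 1 + recursive_sum([13])
= 5 + 1 + 13 + recursive_sum([])
= 5 + 1 + 13 + 0
= 19


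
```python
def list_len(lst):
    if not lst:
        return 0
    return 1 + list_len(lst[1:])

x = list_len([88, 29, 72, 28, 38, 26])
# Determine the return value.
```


list_len([88, 29, 72, 28, 38, 26])
= 1 + list_len([29, 72, 28, 38, 26])
= 1 + 1 + list_len([72, 28, 38, 26])
= 1 + 1 + 1 + list_len([28, 38, 26])
= 1 + 1 + 1 + 1 + list_len([38, 26])
= 1 + 1 + 1 + 1 + 1 + list_len([26])
= 1 + 1 + 1 + 1 + 1 + 1 + list_len([])
= 1 + 1 + 1 + 1 + 1 + 1 + 0
= 6


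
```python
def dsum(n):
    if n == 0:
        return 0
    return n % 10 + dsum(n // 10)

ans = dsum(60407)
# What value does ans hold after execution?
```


dsum(60407)
= 7 + dsum(6040)
= 7 + 0 + dsum(604)
= 7 + 0 + 4 + dsum(60)
= 7 + 0 + 4 + 0 + dsum(6)
= 7 + 0 + 4 + 0 + 6 + dsum(0)
= 7 + 0 + 4 + 0 + 6 + 0
= 17


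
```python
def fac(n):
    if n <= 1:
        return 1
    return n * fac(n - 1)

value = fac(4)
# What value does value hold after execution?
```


fac(4)
= 4 * fac(3)
= 4 * 3 * fac(2)
= 4 * 3 * 2 * fac(1)
= 4 * 3 * 2 * 1
= 24


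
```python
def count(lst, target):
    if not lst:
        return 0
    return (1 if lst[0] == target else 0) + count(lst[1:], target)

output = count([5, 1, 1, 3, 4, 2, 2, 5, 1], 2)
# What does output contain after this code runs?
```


count([5, 1, 1, 3, 4, 2, 2, 5, 1], 2)
lst[0]=5 != 2: 0 + count([1, 1, 3, 4, 2, 2, 5, 1], 2)
lst[0]=1 != 2: 0 + count([1, 3, 4, 2, 2, 5, 1], 2)
lst[0]=1 != 2: 0 + count([3, 4, 2, 2, 5, 1], 2)
lst[0]=3 != 2: 0 + count([4, 2, 2, 5, 1], 2)
lst[0]=4 != 2: 0 + count([2, 2, 5, 1], 2)
lst[0]=2 == 2: 1 + count([2, 5, 1], 2)
lst[0]=2 == 2: 1 + count([5, 1], 2)
lst[0]=5 != 2: 0 + count([1], 2)
lst[0]=1 != 2: 0 + count([], 2)
= 2


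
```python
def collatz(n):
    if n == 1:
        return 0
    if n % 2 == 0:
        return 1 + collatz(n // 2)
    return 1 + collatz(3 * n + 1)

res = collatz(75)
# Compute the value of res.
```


collatz(75)
75 is odd -> 3*75+1 = 226 -> collatz(226)
226 is even -> collatz(113)
113 is odd -> 3*113+1 = 340 -> collatz(340)
340 is even -> collatz(170)
170 is even -> collatz(85)
85 is odd -> 3*85+1 = 256 -> collatz(256)
256 is even -> collatz(128)
128 is even -> collatz(64)
64 is even -> collatz(32)
32 is even -> collatz(16)
16 is even -> collatz(8)
8 is even -> collatz(4)
4 is even -> collatz(2)
2 is even -> collatz(1)
Reached 1 after 14 steps
= 14


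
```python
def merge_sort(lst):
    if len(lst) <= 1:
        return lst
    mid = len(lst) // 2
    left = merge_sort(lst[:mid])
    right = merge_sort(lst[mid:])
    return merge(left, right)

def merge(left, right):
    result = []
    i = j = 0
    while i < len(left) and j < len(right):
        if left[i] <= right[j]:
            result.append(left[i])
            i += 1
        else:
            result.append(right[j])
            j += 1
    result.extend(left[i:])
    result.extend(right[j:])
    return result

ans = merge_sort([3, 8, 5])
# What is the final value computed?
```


merge_sort([3, 8, 5])
Split into [3] and [8, 5]
Left sorted: [3]
Right sorted: [5, 8]
Merge [3] and [5, 8]
= [3, 5, 8]


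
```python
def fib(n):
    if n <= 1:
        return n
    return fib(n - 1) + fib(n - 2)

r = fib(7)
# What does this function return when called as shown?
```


fib(7)
= fib(6) + fib(5)
= (fib(5) + fib(4)) + fib(5)
Computing bottom-up: fib(0)=0, fib(1)=1, fib(2)=1, fib(3)=2, fib(4)=3, fib(5)=5, fib(6)=8, fib(7)=13
= 13


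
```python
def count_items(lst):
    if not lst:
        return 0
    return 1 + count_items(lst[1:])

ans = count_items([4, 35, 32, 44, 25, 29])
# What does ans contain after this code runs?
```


count_items([4, 35, 32, 44, 25, 29])
= 1 + count_items([35, 32, 44, 25, 29])
= 1 + 1 + count_items([32, 44, 25, 29])
= 1 + 1 + 1 + count_items([44, 25, 29])
= 1 + 1 + 1 + 1 + count_items([25, 29])
= 1 + 1 + 1 + 1 + 1 + count_items([29])
= 1 + 1 + 1 + 1 + 1 + 1 + count_items([])
= 1 + 1 + 1 + 1 + 1 + 1 + 0
= 6


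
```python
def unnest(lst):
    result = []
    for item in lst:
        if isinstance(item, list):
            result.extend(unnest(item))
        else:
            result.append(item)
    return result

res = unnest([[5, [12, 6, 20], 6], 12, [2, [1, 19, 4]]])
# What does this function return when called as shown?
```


unnest([[5, [12, 6, 20], 6], 12, [2, [1, 19, 4]]])
Processing each element:
  [5, [12, 6, 20], 6] is a list -> unnest recursively -> [5, 12, 6, 20, 6]
  12 is not a list -> append 12
  [2, [1, 19, 4]] is a list -> unnest recursively -> [2, 1, 19, 4]
= [5, 12, 6, 20, 6, 12, 2, 1, 19, 4]


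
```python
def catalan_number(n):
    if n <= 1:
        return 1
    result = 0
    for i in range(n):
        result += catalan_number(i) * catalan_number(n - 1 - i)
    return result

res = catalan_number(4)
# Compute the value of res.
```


catalan_number(4)
= sum of catalan_number(i) * catalan_number(4-1-i) for i in 0..3
First compute sub-values bottom-up:
  catalan_number(0) = 1, catalan_number(1) = 1
  catalan_number(2) = 1*1 + 1*1 = 2
  catalan_number(3) = 1*2 + 1*1 + 2*1 = 5
Now catalan_number(4):
  catalan_number(0)*catalan_number(3) = 1*5 = 5
  catalan_number(1)*catalan_number(2) = 1*2 = 2
  catalan_number(2)*catalan_number(1) = 2*1 = 2
  catalan_number(3)*catalan_number(0) = 5*1 = 5
= 5 + 2 + 2 + 5
= 14


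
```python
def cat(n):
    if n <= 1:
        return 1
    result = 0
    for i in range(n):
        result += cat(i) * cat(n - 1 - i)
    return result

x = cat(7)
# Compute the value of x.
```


cat(7)
= sum of cat(i) * cat(7-1-i) for i in 0..6
First compute sub-values bottom-up:
  cat(0) = 1, cat(1) = 1
  cat(2) = 1*1 + 1*1 = 2
  cat(3) = 1*2 + 1*1 + 2*1 = 5
  cat(4) = 1*5 + 1*2 + 2*1 + 5*1 = 14
  cat(5) = 1*14 + 1*5 + 2*2 + 5*1 + 14*1 = 42
  cat(6) = 1*42 + 1*14 + 2*5 + 5*2 + 14*1 + 42*1 = 132
Now cat(7):
  cat(0)*cat(6) = 1*132 = 132
  cat(1)*cat(5) = 1*42 = 42
  cat(2)*cat(4) = 2*14 = 28
  cat(3)*cat(3) = 5*5 = 25
  cat(4)*cat(2) = 14*2 = 28
  cat(5)*cat(1) = 42*1 = 42
  cat(6)*cat(0) = 132*1 = 132
= 132 + 42 + 28 + 25 + 28 + 42 + 132
= 429


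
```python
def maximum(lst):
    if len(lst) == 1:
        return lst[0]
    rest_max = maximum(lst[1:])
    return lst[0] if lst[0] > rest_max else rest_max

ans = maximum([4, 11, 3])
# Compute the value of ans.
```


maximum([4, 11, 3])
= compare 4 with maximum([11, 3])
= compare 11 with maximum([3])
Base: maximum([3]) = 3
compare 11 with 3: max = 11
compare 4 with 11: max = 11
= 11


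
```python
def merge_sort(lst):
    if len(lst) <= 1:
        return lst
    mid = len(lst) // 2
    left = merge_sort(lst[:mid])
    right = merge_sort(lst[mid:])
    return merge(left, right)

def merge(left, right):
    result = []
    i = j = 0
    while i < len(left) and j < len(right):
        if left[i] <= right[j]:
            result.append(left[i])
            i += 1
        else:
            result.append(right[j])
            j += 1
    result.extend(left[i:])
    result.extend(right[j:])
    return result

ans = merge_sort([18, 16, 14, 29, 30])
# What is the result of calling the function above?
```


merge_sort([18, 16, 14, 29, 30])
Split into [18, 16] and [14, 29, 30]
Left sorted: [16, 18]
Right sorted: [14, 29, 30]
Merge [16, 18] and [14, 29, 30]
= [14, 16, 18, 29, 30]


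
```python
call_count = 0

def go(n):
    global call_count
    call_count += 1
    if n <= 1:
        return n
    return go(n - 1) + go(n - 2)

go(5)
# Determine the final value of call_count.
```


go(5) calls go(4) and go(3); each non-base call branches into two more.
Let C(k) = total number of calls made by go(k), including the call to go(k) itself.
Base cases: C(0) = 1, C(1) = 1
Recurrence: C(k) = 1 + C(k-1) + C(k-2)
  C(2) = 1 + C(1) + C(0) = 1 + 1 + 1 = 3
  C(3) = 1 + C(2) + C(1) = 1 + 3 + 1 = 5
  C(4) = 1 + C(3) + C(2) = 1 + 5 + 3 = 9
  C(5) = 1 + C(4) + C(3) = 1 + 9 + 5 = 15
Total calls = C(5) = 15


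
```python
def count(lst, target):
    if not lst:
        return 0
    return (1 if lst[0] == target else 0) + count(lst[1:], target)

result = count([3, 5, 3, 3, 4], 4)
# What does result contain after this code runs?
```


count([3, 5, 3, 3, 4], 4)
lst[0]=3 != 4: 0 + count([5, 3, 3, 4], 4)
lst[0]=5 != 4: 0 + count([3, 3, 4], 4)
lst[0]=3 != 4: 0 + count([3, 4], 4)
lst[0]=3 != 4: 0 + count([4], 4)
lst[0]=4 == 4: 1 + count([], 4)
= 1


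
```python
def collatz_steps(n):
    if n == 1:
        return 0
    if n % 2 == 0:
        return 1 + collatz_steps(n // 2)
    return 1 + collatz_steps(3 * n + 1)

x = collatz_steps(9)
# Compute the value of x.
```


collatz_steps(9)
9 is odd -> 3*9+1 = 28 -> collatz_steps(28)
28 is even -> collatz_steps(14)
14 is even -> collatz_steps(7)
7 is odd -> 3*7+1 = 22 -> collatz_steps(22)
22 is even -> collatz_steps(11)
11 is odd -> 3*11+1 = 34 -> collatz_steps(34)
34 is even -> collatz_steps(17)
17 is odd -> 3*17+1 = 52 -> collatz_steps(52)
52 is even -> collatz_steps(26)
26 is even -> collatz_steps(13)
13 is odd -> 3*13+1 = 40 -> collatz_steps(40)
40 is even -> collatz_steps(20)
20 is even -> collatz_steps(10)
10 is even -> collatz_steps(5)
5 is odd -> 3*5+1 = 16 -> collatz_steps(16)
16 is even -> collatz_steps(8)
8 is even -> collatz_steps(4)
4 is even -> collatz_steps(2)
2 is even -> collatz_steps(1)
Reached 1 after 19 steps
= 19


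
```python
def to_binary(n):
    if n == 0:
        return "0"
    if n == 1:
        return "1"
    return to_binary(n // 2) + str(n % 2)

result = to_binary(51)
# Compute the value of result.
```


to_binary(51)
= to_binary(25) + "1"
= to_binary(12) + "1" + "1"
= to_binary(6) + "0" + "1" + "1"
= to_binary(3) + "0" + "0" + "1" + "1"
= to_binary(1) + "1" + "0" + "0" + "1" + "1"
= "1" + "1" + "0" + "0" + "1" + "1"
= "110011"


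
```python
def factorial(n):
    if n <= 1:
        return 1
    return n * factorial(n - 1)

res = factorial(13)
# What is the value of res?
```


factorial(13)
= 13 * factorial(12)
= 13 * 12 * factorial(11)
= 13 * 12 * 11 * factorial(10)
= 13 * 12 * 11 * 10 * factorial(9)
= 13 * 12 * 11 * 10 * 9 * factorial(8)
= 13 * 12 * 11 * 10 * 9 * 8 * factorial(7)
= 13 * 12 * 11 * 10 * 9 * 8 * 7 * factorial(6)
= 13 * 12 * 11 * 10 * 9 * 8 * 7 * 6 * factorial(5)
= 13 * 12 * 11 * 10 * 9 * 8 * 7 * 6 * 5 * factorial(4)
= 13 * 12 * 11 * 10 * 9 * 8 * 7 * 6 * 5 * 4 * factorial(3)
= 13 * 12 * 11 * 10 * 9 * 8 * 7 * 6 * 5 * 4 * 3 * factorial(2)
= 13 * 12 * 11 * 10 * 9 * 8 * 7 * 6 * 5 * 4 * 3 * 2 * factorial(1)
= 13 * 12 * 11 * 10 * 9 * 8 * 7 * 6 * 5 * 4 * 3 * 2 * 1
= 6227020800


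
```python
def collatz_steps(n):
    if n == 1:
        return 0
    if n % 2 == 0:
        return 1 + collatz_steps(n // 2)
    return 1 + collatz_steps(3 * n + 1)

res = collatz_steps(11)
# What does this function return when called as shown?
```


collatz_steps(11)
11 is odd -> 3*11+1 = 34 -> collatz_steps(34)
34 is even -> collatz_steps(17)
17 is odd -> 3*17+1 = 52 -> collatz_steps(52)
52 is even -> collatz_steps(26)
26 is even -> collatz_steps(13)
13 is odd -> 3*13+1 = 40 -> collatz_steps(40)
40 is even -> collatz_steps(20)
20 is even -> collatz_steps(10)
10 is even -> collatz_steps(5)
5 is odd -> 3*5+1 = 16 -> collatz_steps(16)
16 is even -> collatz_steps(8)
8 is even -> collatz_steps(4)
4 is even -> collatz_steps(2)
2 is even -> collatz_steps(1)
Reached 1 after 14 steps
= 14


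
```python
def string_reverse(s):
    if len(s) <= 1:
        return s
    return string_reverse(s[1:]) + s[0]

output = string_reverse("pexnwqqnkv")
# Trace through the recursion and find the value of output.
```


string_reverse("pexnwqqnkv")
= string_reverse("exnwqqnkv") + "p"
= string_reverse("xnwqqnkv") + "e" + "p"
= string_reverse("nwqqnkv") + "x" + "e" + "p"
= string_reverse("wqqnkv") + "n" + "x" + "e" + "p"
= string_reverse("qqnkv") + "w" + "n" + "x" + "e" + "p"
= string_reverse("qnkv") + "q" + "w" + "n" + "x" + "e" + "p"
= string_reverse("nkv") + "q" + "q" + "w" + "n" + "x" + "e" + "p"
= string_reverse("kv") + "n" + "q" + "q" + "w" + "n" + "x" + "e" + "p"
= string_reverse("v") + "k" + "n" + "q" + "q" + "w" + "n" + "x" + "e" + "p"
= "v" + "k" + "n" + "q" + "q" + "w" + "n" + "x" + "e" + "p"
= "vknqqwnxep"


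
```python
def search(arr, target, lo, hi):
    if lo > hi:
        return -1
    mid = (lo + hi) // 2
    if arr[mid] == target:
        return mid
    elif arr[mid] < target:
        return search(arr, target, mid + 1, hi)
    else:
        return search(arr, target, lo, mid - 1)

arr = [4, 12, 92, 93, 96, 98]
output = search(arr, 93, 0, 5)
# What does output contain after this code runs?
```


search(arr, 93, 0, 5)
lo=0, hi=5, mid=2, arr[mid]=92
92 < 93, search right half
lo=3, hi=5, mid=4, arr[mid]=96
96 > 93, search left half
lo=3, hi=3, mid=3, arr[mid]=93
arr[3] == 93, found at index 3
= 3


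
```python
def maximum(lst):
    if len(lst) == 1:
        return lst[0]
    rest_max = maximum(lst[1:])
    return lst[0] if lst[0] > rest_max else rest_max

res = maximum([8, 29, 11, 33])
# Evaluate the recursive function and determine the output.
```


maximum([8, 29, 11, 33])
= compare 8 with maximum([29, 11, 33])
= compare 29 with maximum([11, 33])
= compare 11 with maximum([33])
Base: maximum([33]) = 33
compare 11 with 33: max = 33
compare 29 with 33: max = 33
compare 8 with 33: max = 33
= 33


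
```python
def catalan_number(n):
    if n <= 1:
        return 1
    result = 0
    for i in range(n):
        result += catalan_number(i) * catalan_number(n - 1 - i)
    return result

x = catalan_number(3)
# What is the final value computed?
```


catalan_number(3)
= sum of catalan_number(i) * catalan_number(3-1-i) for i in 0..2
First compute sub-values bottom-up:
  catalan_number(0) = 1, catalan_number(1) = 1
  catalan_number(2) = 1*1 + 1*1 = 2
Now catalan_number(3):
  catalan_number(0)*catalan_number(2) = 1*2 = 2
  catalan_number(1)*catalan_number(1) = 1*1 = 1
  catalan_number(2)*catalan_number(0) = 2*1 = 2
= 2 + 1 + 2
= 5


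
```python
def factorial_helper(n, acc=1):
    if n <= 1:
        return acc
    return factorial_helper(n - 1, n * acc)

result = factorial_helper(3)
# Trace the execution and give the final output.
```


factorial_helper(3, 1)
= factorial_helper(2, 3 * 1) = factorial_helper(2, 3)
= factorial_helper(1, 2 * 3) = factorial_helper(1, 6)
n <= 1, return acc = 6


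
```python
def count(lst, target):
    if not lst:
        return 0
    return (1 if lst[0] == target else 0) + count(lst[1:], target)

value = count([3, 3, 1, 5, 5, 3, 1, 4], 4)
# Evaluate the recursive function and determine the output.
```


count([3, 3, 1, 5, 5, 3, 1, 4], 4)
lst[0]=3 != 4: 0 + count([3, 1, 5, 5, 3, 1, 4], 4)
lst[0]=3 != 4: 0 + count([1, 5, 5, 3, 1, 4], 4)
lst[0]=1 != 4: 0 + count([5, 5, 3, 1, 4], 4)
lst[0]=5 != 4: 0 + count([5, 3, 1, 4], 4)
lst[0]=5 != 4: 0 + count([3, 1, 4], 4)
lst[0]=3 != 4: 0 + count([1, 4], 4)
lst[0]=1 != 4: 0 + count([4], 4)
lst[0]=4 == 4: 1 + count([], 4)
= 1


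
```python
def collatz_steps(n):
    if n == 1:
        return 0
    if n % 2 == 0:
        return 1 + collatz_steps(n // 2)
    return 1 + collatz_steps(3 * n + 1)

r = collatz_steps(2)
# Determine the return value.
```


collatz_steps(2)
2 is even -> collatz_steps(1)
Reached 1 after 1 steps
= 1


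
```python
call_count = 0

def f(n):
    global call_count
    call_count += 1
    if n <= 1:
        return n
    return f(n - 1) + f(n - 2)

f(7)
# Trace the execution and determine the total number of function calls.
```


f(7) calls f(6) and f(5); each non-base call branches into two more.
Let C(k) = total number of calls made by f(k), including the call to f(k) itself.
Base cases: C(0) = 1, C(1) = 1
Recurrence: C(k) = 1 + C(k-1) + C(k-2)
  C(2) = 1 + C(1) + C(0) = 1 + 1 + 1 = 3
  C(3) = 1 + C(2) + C(1) = 1 + 3 + 1 = 5
  C(4) = 1 + C(3) + C(2) = 1 + 5 + 3 = 9
  C(5) = 1 + C(4) + C(3) = 1 + 9 + 5 = 15
  C(6) = 1 + C(5) + C(4) = 1 + 15 + 9 = 25
  C(7) = 1 + C(6) + C(5) = 1 + 25 + 15 = 41
Total calls = C(7) = 41


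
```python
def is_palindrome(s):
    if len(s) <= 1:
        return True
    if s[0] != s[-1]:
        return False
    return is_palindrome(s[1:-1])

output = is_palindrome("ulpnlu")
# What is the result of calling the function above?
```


is_palindrome("ulpnlu")
"ulpnlu": s[0]='u' == s[-1]='u' -> is_palindrome("lpnl")
"lpnl": s[0]='l' == s[-1]='l' -> is_palindrome("pn")
"pn": s[0]='p' != s[-1]='n' -> False
= False


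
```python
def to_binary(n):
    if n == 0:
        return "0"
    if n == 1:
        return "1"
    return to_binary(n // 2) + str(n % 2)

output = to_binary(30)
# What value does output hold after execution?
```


to_binary(30)
= to_binary(15) + "0"
= to_binary(7) + "1" + "0"
= to_binary(3) + "1" + "1" + "0"
= to_binary(1) + "1" + "1" + "1" + "0"
= "1" + "1" + "1" + "1" + "0"
= "11110"


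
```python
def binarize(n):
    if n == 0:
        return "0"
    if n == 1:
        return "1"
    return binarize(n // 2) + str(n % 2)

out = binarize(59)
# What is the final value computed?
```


binarize(59)
= binarize(29) + "1"
= binarize(14) + "1" + "1"
= binarize(7) + "0" + "1" + "1"
= binarize(3) + "1" + "0" + "1" + "1"
= binarize(1) + "1" + "1" + "0" + "1" + "1"
= "1" + "1" + "1" + "0" + "1" + "1"
= "111011"


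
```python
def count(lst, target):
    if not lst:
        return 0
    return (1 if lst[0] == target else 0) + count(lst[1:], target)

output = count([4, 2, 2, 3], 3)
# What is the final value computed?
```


count([4, 2, 2, 3], 3)
lst[0]=4 != 3: 0 + count([2, 2, 3], 3)
lst[0]=2 != 3: 0 + count([2, 3], 3)
lst[0]=2 != 3: 0 + count([3], 3)
lst[0]=3 == 3: 1 + count([], 3)
= 1


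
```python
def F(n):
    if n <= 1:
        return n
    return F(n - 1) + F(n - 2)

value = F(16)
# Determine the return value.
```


F(16)
= F(15) + F(14)
= (F(14) + F(13)) + F(14)
Computing bottom-up: F(0)=0, F(1)=1, F(2)=1, F(3)=2, F(4)=3, F(5)=5, F(6)=8, F(7)=13, F(8)=21, F(9)=34, F(10)=55, F(11)=89, F(12)=144, F(13)=233, F(14)=377, F(15)=610, F(16)=987
= 987


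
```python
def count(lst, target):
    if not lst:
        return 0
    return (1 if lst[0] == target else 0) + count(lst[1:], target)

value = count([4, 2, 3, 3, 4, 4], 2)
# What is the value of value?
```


count([4, 2, 3, 3, 4, 4], 2)
lst[0]=4 != 2: 0 + count([2, 3, 3, 4, 4], 2)
lst[0]=2 == 2: 1 + count([3, 3, 4, 4], 2)
lst[0]=3 != 2: 0 + count([3, 4, 4], 2)
lst[0]=3 != 2: 0 + count([4, 4], 2)
lst[0]=4 != 2: 0 + count([4], 2)
lst[0]=4 != 2: 0 + count([], 2)
= 1


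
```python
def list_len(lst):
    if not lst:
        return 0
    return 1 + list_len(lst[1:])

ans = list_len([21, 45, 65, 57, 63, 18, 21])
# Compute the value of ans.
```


list_len([21, 45, 65, 57, 63, 18, 21])
= 1 + list_len([45, 65, 57, 63, 18, 21])
= 1 + 1 + list_len([65, 57, 63, 18, 21])
= 1 + 1 + 1 + list_len([57, 63, 18, 21])
= 1 + 1 + 1 + 1 + list_len([63, 18, 21])
= 1 + 1 + 1 + 1 + 1 + list_len([18, 21])
= 1 + 1 + 1 + 1 + 1 + 1 + list_len([21])
= 1 + 1 + 1 + 1 + 1 + 1 + 1 + list_len([])
= 1 + 1 + 1 + 1 + 1 + 1 + 1 + 0
= 7


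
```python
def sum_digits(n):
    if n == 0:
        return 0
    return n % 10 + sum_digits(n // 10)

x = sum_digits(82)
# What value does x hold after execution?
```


sum_digits(82)
= 2 + sum_digits(8)
= 2 + 8 + sum_digits(0)
= 2 + 8 + 0
= 10


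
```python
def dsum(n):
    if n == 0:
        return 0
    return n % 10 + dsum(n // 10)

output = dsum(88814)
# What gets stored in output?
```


dsum(88814)
= 4 + dsum(8881)
= 4 + 1 + dsum(888)
= 4 + 1 + 8 + dsum(88)
= 4 + 1 + 8 + 8 + dsum(8)
= 4 + 1 + 8 + 8 + 8 + dsum(0)
= 4 + 1 + 8 + 8 + 8 + 0
= 29


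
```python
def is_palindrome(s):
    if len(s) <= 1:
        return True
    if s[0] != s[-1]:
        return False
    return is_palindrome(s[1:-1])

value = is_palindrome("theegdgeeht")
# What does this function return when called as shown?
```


is_palindrome("theegdgeeht")
"theegdgeeht": s[0]='t' == s[-1]='t' -> is_palindrome("heegdgeeh")
"heegdgeeh": s[0]='h' == s[-1]='h' -> is_palindrome("eegdgee")
"eegdgee": s[0]='e' == s[-1]='e' -> is_palindrome("egdge")
"egdge": s[0]='e' == s[-1]='e' -> is_palindrome("gdg")
"gdg": s[0]='g' == s[-1]='g' -> is_palindrome("d")
"d": len <= 1 -> True
= True


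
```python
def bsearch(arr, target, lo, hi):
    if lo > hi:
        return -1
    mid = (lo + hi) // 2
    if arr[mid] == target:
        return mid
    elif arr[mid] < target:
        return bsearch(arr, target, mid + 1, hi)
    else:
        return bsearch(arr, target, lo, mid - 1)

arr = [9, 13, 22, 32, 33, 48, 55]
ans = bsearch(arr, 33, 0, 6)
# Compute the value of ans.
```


bsearch(arr, 33, 0, 6)
lo=0, hi=6, mid=3, arr[mid]=32
32 < 33, search right half
lo=4, hi=6, mid=5, arr[mid]=48
48 > 33, search left half
lo=4, hi=4, mid=4, arr[mid]=33
arr[4] == 33, found at index 4
= 4


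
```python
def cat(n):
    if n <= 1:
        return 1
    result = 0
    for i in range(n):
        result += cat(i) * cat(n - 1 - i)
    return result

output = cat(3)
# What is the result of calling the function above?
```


cat(3)
= sum of cat(i) * cat(3-1-i) for i in 0..2
First compute sub-values bottom-up:
  cat(0) = 1, cat(1) = 1
  cat(2) = 1*1 + 1*1 = 2
Now cat(3):
  cat(0)*cat(2) = 1*2 = 2
  cat(1)*cat(1) = 1*1 = 1
  cat(2)*cat(0) = 2*1 = 2
= 2 + 1 + 2
= 5


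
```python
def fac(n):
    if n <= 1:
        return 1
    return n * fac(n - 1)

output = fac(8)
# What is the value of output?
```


fac(8)
= 8 * fac(7)
= 8 * 7 * fac(6)
= 8 * 7 * 6 * fac(5)
= 8 * 7 * 6 * 5 * fac(4)
= 8 * 7 * 6 * 5 * 4 * fac(3)
= 8 * 7 * 6 * 5 * 4 * 3 * fac(2)
= 8 * 7 * 6 * 5 * 4 * 3 * 2 * fac(1)
= 8 * 7 * 6 * 5 * 4 * 3 * 2 * 1
= 40320


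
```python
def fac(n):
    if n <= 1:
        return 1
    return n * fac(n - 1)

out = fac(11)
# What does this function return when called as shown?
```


fac(11)
= 11 * fac(10)
= 11 * 10 * fac(9)
= 11 * 10 * 9 * fac(8)
= 11 * 10 * 9 * 8 * fac(7)
= 11 * 10 * 9 * 8 * 7 * fac(6)
= 11 * 10 * 9 * 8 * 7 * 6 * fac(5)
= 11 * 10 * 9 * 8 * 7 * 6 * 5 * fac(4)
= 11 * 10 * 9 * 8 * 7 * 6 * 5 * 4 * fac(3)
= 11 * 10 * 9 * 8 * 7 * 6 * 5 * 4 * 3 * fac(2)
= 11 * 10 * 9 * 8 * 7 * 6 * 5 * 4 * 3 * 2 * fac(1)
= 11 * 10 * 9 * 8 * 7 * 6 * 5 * 4 * 3 * 2 * 1
= 39916800


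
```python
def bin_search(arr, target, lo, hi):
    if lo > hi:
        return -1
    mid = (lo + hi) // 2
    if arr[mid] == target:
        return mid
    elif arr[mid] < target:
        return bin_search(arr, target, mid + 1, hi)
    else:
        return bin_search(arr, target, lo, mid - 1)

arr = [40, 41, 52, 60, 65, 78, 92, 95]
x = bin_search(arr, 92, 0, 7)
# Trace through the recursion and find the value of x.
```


bin_search(arr, 92, 0, 7)
lo=0, hi=7, mid=3, arr[mid]=60
60 < 92, search right half
lo=4, hi=7, mid=5, arr[mid]=78
78 < 92, search right half
lo=6, hi=7, mid=6, arr[mid]=92
arr[6] == 92, found at index 6
= 6


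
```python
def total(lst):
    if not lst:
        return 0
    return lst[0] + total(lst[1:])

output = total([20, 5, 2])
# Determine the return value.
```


total([20, 5, 2])
= 20 + total([5, 2])
= 20 + 5 + total([2])
= 20 + 5 + 2 + total([])
= 20 + 5 + 2 + 0
= 27


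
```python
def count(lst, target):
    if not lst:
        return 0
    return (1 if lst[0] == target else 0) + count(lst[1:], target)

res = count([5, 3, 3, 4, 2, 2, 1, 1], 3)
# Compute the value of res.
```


count([5, 3, 3, 4, 2, 2, 1, 1], 3)
lst[0]=5 != 3: 0 + count([3, 3, 4, 2, 2, 1, 1], 3)
lst[0]=3 == 3: 1 + count([3, 4, 2, 2, 1, 1], 3)
lst[0]=3 == 3: 1 + count([4, 2, 2, 1, 1], 3)
lst[0]=4 != 3: 0 + count([2, 2, 1, 1], 3)
lst[0]=2 != 3: 0 + count([2, 1, 1], 3)
lst[0]=2 != 3: 0 + count([1, 1], 3)
lst[0]=1 != 3: 0 + count([1], 3)
lst[0]=1 != 3: 0 + count([], 3)
= 2


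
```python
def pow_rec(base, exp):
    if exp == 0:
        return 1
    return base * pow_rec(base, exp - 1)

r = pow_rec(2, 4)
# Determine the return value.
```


pow_rec(2, 4)
= 2 * pow_rec(2, 3)
= 2 * 2 * pow_rec(2, 2)
= 2 * 2 * 2 * pow_rec(2, 1)
= 2 * 2 * 2 * 2 * pow_rec(2, 0)
= 2 * 2 * 2 * 2 * 1
= 16


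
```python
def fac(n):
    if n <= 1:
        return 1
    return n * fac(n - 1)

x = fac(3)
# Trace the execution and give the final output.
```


fac(3)
= 3 * fac(2)
= 3 * 2 * fac(1)
= 3 * 2 * 1
= 6


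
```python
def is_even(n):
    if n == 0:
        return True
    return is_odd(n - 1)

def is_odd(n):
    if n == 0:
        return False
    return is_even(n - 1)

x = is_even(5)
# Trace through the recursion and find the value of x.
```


is_even(5)
= is_odd(4)
= is_even(3)
= is_odd(2)
= is_even(1)
= is_odd(0)
n == 0: return False
= False


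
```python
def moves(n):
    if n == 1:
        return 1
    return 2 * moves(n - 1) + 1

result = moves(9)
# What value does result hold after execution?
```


moves(9)
= 2 * moves(8) + 1
= 2 * (2 * moves(7) + 1) + 1
= 2 * (2 * (2 * moves(6) + 1) + 1) + 1
= 2 * (2 * (2 * (2 * moves(5) + 1) + 1) + 1) + 1
= 2 * (2 * (2 * (2 * (2 * moves(4) + 1) + 1) + 1) + 1) + 1
= 2 * (2 * (2 * (2 * (2 * (2 * moves(3) + 1) + 1) + 1) + 1) + 1) + 1
= 2 * (2 * (2 * (2 * (2 * (2 * (2 * moves(2) + 1) + 1) + 1) + 1) + 1) + 1) + 1
= 2 * (2 * (2 * (2 * (2 * (2 * (2 * (2 * moves(1) + 1) + 1) + 1) + 1) + 1) + 1) + 1) + 1
Now compute bottom-up:
moves(1) = 1
moves(2) = 2 * 1 + 1 = 3
moves(3) = 2 * 3 + 1 = 7
moves(4) = 2 * 7 + 1 = 15
moves(5) = 2 * 15 + 1 = 31
moves(6) = 2 * 31 + 1 = 63
moves(7) = 2 * 63 + 1 = 127
moves(8) = 2 * 127 + 1 = 255
moves(9) = 2 * 255 + 1 = 511
= 511


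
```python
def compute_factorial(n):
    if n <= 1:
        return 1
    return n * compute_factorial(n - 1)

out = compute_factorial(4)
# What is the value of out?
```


compute_factorial(4)
= 4 * compute_factorial(3)
= 4 * 3 * compute_factorial(2)
= 4 * 3 * 2 * compute_factorial(1)
= 4 * 3 * 2 * 1
= 24


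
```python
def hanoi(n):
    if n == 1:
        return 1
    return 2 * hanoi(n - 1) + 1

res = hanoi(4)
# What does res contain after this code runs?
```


hanoi(4)
= 2 * hanoi(3) + 1
= 2 * (2 * hanoi(2) + 1) + 1
= 2 * (2 * (2 * hanoi(1) + 1) + 1) + 1
Now compute bottom-up:
hanoi(1) = 1
hanoi(2) = 2 * 1 + 1 = 3
hanoi(3) = 2 * 3 + 1 = 7
hanoi(4) = 2 * 7 + 1 = 15
= 15


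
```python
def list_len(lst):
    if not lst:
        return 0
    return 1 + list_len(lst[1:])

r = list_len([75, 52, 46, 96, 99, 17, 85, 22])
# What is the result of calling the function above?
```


list_len([75, 52, 46, 96, 99, 17, 85, 22])
= 1 + list_len([52, 46, 96, 99, 17, 85, 22])
= 1 + 1 + list_len([46, 96, 99, 17, 85, 22])
= 1 + 1 + 1 + list_len([96, 99, 17, 85, 22])
= 1 + 1 + 1 + 1 + list_len([99, 17, 85, 22])
= 1 + 1 + 1 + 1 + 1 + list_len([17, 85, 22])
= 1 + 1 + 1 + 1 + 1 + 1 + list_len([85, 22])
= 1 + 1 + 1 + 1 + 1 + 1 + 1 + list_len([22])
= 1 + 1 + 1 + 1 + 1 + 1 + 1 + 1 + list_len([])
= 1 + 1 + 1 + 1 + 1 + 1 + 1 + 1 + 0
= 8


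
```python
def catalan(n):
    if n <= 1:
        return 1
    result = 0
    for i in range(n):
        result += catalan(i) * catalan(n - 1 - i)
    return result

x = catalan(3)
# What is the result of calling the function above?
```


catalan(3)
= sum of catalan(i) * catalan(3-1-i) for i in 0..2
First compute sub-values bottom-up:
  catalan(0) = 1, catalan(1) = 1
  catalan(2) = 1*1 + 1*1 = 2
Now catalan(3):
  catalan(0)*catalan(2) = 1*2 = 2
  catalan(1)*catalan(1) = 1*1 = 1
  catalan(2)*catalan(0) = 2*1 = 2
= 2 + 1 + 2
= 5


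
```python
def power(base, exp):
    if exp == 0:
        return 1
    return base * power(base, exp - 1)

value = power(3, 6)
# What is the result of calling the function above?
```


power(3, 6)
= 3 * power(3, 5)
= 3 * 3 * power(3, 4)
= 3 * 3 * 3 * power(3, 3)
= 3 * 3 * 3 * 3 * power(3, 2)
= 3 * 3 * 3 * 3 * 3 * power(3, 1)
= 3 * 3 * 3 * 3 * 3 * 3 * power(3, 0)
= 3 * 3 * 3 * 3 * 3 * 3 * 1
= 729


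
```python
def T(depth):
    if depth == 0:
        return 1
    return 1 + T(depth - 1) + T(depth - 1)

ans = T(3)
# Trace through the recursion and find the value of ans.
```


T(3)
= 1 + T(2) + T(2)
= 1 + 2 * T(2)
T(k) = 2^(k+1) - 1
T(0) = 1
T(1) = 3
T(2) = 7
T(3) = 15
T(3) = 2^4 - 1 = 15


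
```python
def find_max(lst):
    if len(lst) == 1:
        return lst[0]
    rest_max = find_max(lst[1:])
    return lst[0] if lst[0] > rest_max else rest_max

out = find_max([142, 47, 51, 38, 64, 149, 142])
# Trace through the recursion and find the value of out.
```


find_max([142, 47, 51, 38, 64, 149, 142])
= compare 142 with find_max([47, 51, 38, 64, 149, 142])
= compare 47 with find_max([51, 38, 64, 149, 142])
= compare 51 with find_max([38, 64, 149, 142])
= compare 38 with find_max([64, 149, 142])
= compare 64 with find_max([149, 142])
= compare 149 with find_max([142])
Base: find_max([142]) = 142
compare 149 with 142: max = 149
compare 64 with 149: max = 149
compare 38 with 149: max = 149
compare 51 with 149: max = 149
compare 47 with 149: max = 149
compare 142 with 149: max = 149
= 149


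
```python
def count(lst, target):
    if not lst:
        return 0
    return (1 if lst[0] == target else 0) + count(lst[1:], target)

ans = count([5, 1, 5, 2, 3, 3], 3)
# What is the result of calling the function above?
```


count([5, 1, 5, 2, 3, 3], 3)
lst[0]=5 != 3: 0 + count([1, 5, 2, 3, 3], 3)
lst[0]=1 != 3: 0 + count([5, 2, 3, 3], 3)
lst[0]=5 != 3: 0 + count([2, 3, 3], 3)
lst[0]=2 != 3: 0 + count([3, 3], 3)
lst[0]=3 == 3: 1 + count([3], 3)
lst[0]=3 == 3: 1 + count([], 3)
= 2


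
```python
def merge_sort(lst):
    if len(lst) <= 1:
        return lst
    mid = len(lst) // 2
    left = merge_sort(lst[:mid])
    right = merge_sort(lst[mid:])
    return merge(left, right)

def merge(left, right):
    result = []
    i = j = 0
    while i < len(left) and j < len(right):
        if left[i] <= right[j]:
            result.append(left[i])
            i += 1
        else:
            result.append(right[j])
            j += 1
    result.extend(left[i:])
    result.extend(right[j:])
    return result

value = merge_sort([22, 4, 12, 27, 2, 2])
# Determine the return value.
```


merge_sort([22, 4, 12, 27, 2, 2])
Split into [22, 4, 12] and [27, 2, 2]
Left sorted: [4, 12, 22]
Right sorted: [2, 2, 27]
Merge [4, 12, 22] and [2, 2, 27]
= [2, 2, 4, 12, 22, 27]


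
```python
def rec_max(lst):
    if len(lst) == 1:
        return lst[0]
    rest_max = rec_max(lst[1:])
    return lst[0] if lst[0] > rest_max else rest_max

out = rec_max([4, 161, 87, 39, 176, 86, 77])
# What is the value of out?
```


rec_max([4, 161, 87, 39, 176, 86, 77])
= compare 4 with rec_max([161, 87, 39, 176, 86, 77])
= compare 161 with rec_max([87, 39, 176, 86, 77])
= compare 87 with rec_max([39, 176, 86, 77])
= compare 39 with rec_max([176, 86, 77])
= compare 176 with rec_max([86, 77])
= compare 86 with rec_max([77])
Base: rec_max([77]) = 77
compare 86 with 77: max = 86
compare 176 with 86: max = 176
compare 39 with 176: max = 176
compare 87 with 176: max = 176
compare 161 with 176: max = 176
compare 4 with 176: max = 176
= 176


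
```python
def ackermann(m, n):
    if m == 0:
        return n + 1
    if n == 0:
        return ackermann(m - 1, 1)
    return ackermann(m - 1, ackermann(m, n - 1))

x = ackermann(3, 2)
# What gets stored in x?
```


ackermann(3, 2)
= ackermann(2, ackermann(3, 1))
First compute ackermann(3, 1) = 13
= ackermann(2, 13)
= 29


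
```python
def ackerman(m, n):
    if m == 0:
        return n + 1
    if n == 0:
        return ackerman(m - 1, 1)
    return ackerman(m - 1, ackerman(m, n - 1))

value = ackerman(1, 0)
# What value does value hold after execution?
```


ackerman(1, 0)
n == 0: return ackerman(0, 1)
= ackerman(0, 1) = 2
= 2


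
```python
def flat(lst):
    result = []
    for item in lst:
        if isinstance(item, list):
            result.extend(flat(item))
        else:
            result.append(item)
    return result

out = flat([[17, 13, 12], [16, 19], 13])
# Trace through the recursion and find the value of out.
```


flat([[17, 13, 12], [16, 19], 13])
Processing each element:
  [17, 13, 12] is a list -> flat recursively -> [17, 13, 12]
  [16, 19] is a list -> flat recursively -> [16, 19]
  13 is not a list -> append 13
= [17, 13, 12, 16, 19, 13]


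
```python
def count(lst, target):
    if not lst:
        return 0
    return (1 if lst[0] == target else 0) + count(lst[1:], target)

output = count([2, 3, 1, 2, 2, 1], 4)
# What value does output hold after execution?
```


count([2, 3, 1, 2, 2, 1], 4)
lst[0]=2 != 4: 0 + count([3, 1, 2, 2, 1], 4)
lst[0]=3 != 4: 0 + count([1, 2, 2, 1], 4)
lst[0]=1 != 4: 0 + count([2, 2, 1], 4)
lst[0]=2 != 4: 0 + count([2, 1], 4)
lst[0]=2 != 4: 0 + count([1], 4)
lst[0]=1 != 4: 0 + count([], 4)
= 0


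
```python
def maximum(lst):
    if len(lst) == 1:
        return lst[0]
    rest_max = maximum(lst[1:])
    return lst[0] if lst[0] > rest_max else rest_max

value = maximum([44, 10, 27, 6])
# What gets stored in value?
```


maximum([44, 10, 27, 6])
= compare 44 with maximum([10, 27, 6])
= compare 10 with maximum([27, 6])
= compare 27 with maximum([6])
Base: maximum([6]) = 6
compare 27 with 6: max = 27
compare 10 with 27: max = 27
compare 44 with 27: max = 44
= 44


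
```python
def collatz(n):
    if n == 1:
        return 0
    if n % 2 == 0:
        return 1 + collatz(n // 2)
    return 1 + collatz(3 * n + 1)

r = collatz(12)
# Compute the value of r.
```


collatz(12)
12 is even -> collatz(6)
6 is even -> collatz(3)
3 is odd -> 3*3+1 = 10 -> collatz(10)
10 is even -> collatz(5)
5 is odd -> 3*5+1 = 16 -> collatz(16)
16 is even -> collatz(8)
8 is even -> collatz(4)
4 is even -> collatz(2)
2 is even -> collatz(1)
Reached 1 after 9 steps
= 9


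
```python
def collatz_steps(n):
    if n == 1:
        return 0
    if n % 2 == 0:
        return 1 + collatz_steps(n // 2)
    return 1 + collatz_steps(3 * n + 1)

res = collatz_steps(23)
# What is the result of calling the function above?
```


collatz_steps(23)
23 is odd -> 3*23+1 = 70 -> collatz_steps(70)
70 is even -> collatz_steps(35)
35 is odd -> 3*35+1 = 106 -> collatz_steps(106)
106 is even -> collatz_steps(53)
53 is odd -> 3*53+1 = 160 -> collatz_steps(160)
160 is even -> collatz_steps(80)
80 is even -> collatz_steps(40)
40 is even -> collatz_steps(20)
20 is even -> collatz_steps(10)
10 is even -> collatz_steps(5)
5 is odd -> 3*5+1 = 16 -> collatz_steps(16)
16 is even -> collatz_steps(8)
8 is even -> collatz_steps(4)
4 is even -> collatz_steps(2)
2 is even -> collatz_steps(1)
Reached 1 after 15 steps
= 15


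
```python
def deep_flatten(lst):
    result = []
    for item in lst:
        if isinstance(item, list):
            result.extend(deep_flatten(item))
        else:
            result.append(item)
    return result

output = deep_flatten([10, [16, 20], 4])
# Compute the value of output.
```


deep_flatten([10, [16, 20], 4])
Processing each element:
  10 is not a list -> append 10
  [16, 20] is a list -> deep_flatten recursively -> [16, 20]
  4 is not a list -> append 4
= [10, 16, 20, 4]


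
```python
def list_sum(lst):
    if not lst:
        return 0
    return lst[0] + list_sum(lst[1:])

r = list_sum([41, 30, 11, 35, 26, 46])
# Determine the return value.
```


list_sum([41, 30, 11, 35, 26, 46])
= 41 + list_sum([30, 11, 35, 26, 46])
= 41 + 30 + list_sum([11, 35, 26, 46])
= 41 + 30 + 11 + list_sum([35, 26, 46])
= 41 + 30 + 11 + 35 + list_sum([26, 46])
= 41 + 30 + 11 + 35 + 26 + list_sum([46])
= 41 + 30 + 11 + 35 + 26 + 46 + list_sum([])
= 41 + 30 + 11 + 35 + 26 + 46 + 0
= 189


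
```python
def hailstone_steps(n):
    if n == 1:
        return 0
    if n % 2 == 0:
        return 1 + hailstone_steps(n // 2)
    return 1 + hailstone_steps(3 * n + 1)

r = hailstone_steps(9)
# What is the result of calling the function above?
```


hailstone_steps(9)
9 is odd -> 3*9+1 = 28 -> hailstone_steps(28)
28 is even -> hailstone_steps(14)
14 is even -> hailstone_steps(7)
7 is odd -> 3*7+1 = 22 -> hailstone_steps(22)
22 is even -> hailstone_steps(11)
11 is odd -> 3*11+1 = 34 -> hailstone_steps(34)
34 is even -> hailstone_steps(17)
17 is odd -> 3*17+1 = 52 -> hailstone_steps(52)
52 is even -> hailstone_steps(26)
26 is even -> hailstone_steps(13)
13 is odd -> 3*13+1 = 40 -> hailstone_steps(40)
40 is even -> hailstone_steps(20)
20 is even -> hailstone_steps(10)
10 is even -> hailstone_steps(5)
5 is odd -> 3*5+1 = 16 -> hailstone_steps(16)
16 is even -> hailstone_steps(8)
8 is even -> hailstone_steps(4)
4 is even -> hailstone_steps(2)
2 is even -> hailstone_steps(1)
Reached 1 after 19 steps
= 19
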